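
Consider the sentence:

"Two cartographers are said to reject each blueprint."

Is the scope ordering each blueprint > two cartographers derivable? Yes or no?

Yes

Raising constructions are monoclausal for scope purposes; *each blueprint* is not separated from *two cartographers* by any island.
With no island boundary between them, the object can take inverse scope over the subject via ordinary QR within the clause.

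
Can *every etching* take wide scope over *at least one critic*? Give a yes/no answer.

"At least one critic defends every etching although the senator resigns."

The adjunct island is irrelevant here — *every etching* and *at least one critic* are both in the matrix clause.
Nothing blocks QR of the lower DP to a position above the higher one, so inverse scope is available.
So *every etching* > *at least one critic* is among the available readings.

Yes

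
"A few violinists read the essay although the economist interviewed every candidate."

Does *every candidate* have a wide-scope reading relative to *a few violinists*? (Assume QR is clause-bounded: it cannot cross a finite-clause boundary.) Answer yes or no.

The target quantifier *every candidate* is part of the adjunct clause *although the economist interviewed every candidate*.
Since the clause is an adjunct (not a complement), the Adjunct Condition blocks QR across its edge.
The inverse ordering *every candidate* > *a few violinists* is therefore underivable.

No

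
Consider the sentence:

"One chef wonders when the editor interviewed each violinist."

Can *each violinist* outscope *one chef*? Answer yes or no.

Structurally, *each violinist* is inside the embedded question *when the editor interviewed each violinist*.
An indirect question is a wh-island; the filled [Spec,CP] blocks QR across the CP edge.
The inverse ordering *each violinist* > *one chef* is therefore underivable.
(Only the surface reading survives: one fixed chef with respect to all the relevant violinists.)

No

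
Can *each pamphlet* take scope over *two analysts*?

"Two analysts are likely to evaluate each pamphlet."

*each pamphlet* is inside a raising infinitive, which is transparent to QR (no CP barrier), so it behaves as a matrix argument.
Since no island is crossed, the inverse ordering is licensed alongside surface scope.

Yes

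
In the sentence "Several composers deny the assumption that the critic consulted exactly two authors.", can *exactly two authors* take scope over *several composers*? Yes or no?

No

The DP *exactly two authors* is contained in the complex NP *the assumption that the critic consulted exactly two authors*.
A that-clause complement to a noun is an island; QR cannot cross the NP boundary.
So *exactly two authors* cannot raise high enough to outscope *several composers*; only the surface ordering *several composers* > *exactly two authors* is available.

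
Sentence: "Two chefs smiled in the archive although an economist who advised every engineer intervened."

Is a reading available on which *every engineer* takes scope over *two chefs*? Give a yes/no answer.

The DP *every engineer* is contained in the relative clause *who advised every engineer*, which is itself inside the adjunct *although an economist who advised every engineer intervened*.
Even if one barrier were somehow void, the other would still block QR.
There is no licit LF on which *every engineer* c-commands *two chefs*.

No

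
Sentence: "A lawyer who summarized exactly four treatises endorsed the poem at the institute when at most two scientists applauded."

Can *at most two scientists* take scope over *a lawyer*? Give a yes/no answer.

The DP *at most two scientists* is contained in the adjunct clause *when at most two scientists applauded*.
Adverbial clauses are not L-marked, so they are barriers for QR — the quantifier cannot escape the adjunct.
So the wide-scope reading for *at most two scientists* is blocked.
(Only the surface reading survives: one fixed lawyer with respect to all the relevant scientists.)

No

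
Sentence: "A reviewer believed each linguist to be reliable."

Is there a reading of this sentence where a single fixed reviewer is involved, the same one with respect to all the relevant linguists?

The described interpretation is the *a reviewer* > *each linguist* scoping.
That is the surface-scope ordering, which is always one of the available readings — island constraints only ever restrict inverse scope.

Yes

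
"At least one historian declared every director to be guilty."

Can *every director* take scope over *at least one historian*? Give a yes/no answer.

*every director* is the subject of an ECM infinitive — the infinitival complement of an ECM verb is not a scope island, so *every director* can raise into the matrix clause.
Since no island is crossed, the inverse ordering is licensed alongside surface scope.

Yes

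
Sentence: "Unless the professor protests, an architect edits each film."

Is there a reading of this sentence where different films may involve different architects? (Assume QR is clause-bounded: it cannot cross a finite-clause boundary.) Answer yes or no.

This is the *each film* > *an architect* reading.
The adjunct clause does not contain *each film*, which is the matrix object.
Nothing blocks QR of the lower DP to a position above the higher one, so inverse scope is available.

Yes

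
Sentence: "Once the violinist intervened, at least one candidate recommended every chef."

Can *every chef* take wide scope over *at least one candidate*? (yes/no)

*every chef* is a matrix argument; the adjunct is an island but the target quantifier is outside it.
With no island boundary between them, the object can take inverse scope over the subject via ordinary QR within the clause.
The sentence is scopally ambiguous between *at least one candidate* > *every chef* and *every chef* > *at least one candidate*.

Yes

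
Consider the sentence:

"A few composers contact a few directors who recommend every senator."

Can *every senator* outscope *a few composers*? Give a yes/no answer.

*every senator* occurs within the relative clause *who recommend every senator* modifying *a few directors*.
Relative clauses block scope extraction: QR cannot target a position outside the modified NP.
*every senator* > *a few composers* would require crossing that boundary, which is illicit.

No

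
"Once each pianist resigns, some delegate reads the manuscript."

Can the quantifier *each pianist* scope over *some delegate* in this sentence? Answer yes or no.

*each pianist* occurs within the adjunct clause *once each pianist resigns*.
Adverbial clauses are not L-marked, so they are barriers for QR — the quantifier cannot escape the adjunct.
So *each pianist* cannot raise to a position above *some delegate*.

No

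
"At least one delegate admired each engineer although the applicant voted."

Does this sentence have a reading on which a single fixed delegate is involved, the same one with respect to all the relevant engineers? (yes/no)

That reading corresponds to *at least one delegate* > *each engineer*.
Surface scope (*at least one delegate* > *each engineer*) is always derivable; islands only block QR, not in-situ interpretation.

Yes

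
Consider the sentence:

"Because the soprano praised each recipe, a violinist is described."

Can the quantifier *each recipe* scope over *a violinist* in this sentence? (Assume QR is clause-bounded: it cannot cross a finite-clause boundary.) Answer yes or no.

*each recipe* occurs within the adjunct clause *because the soprano praised each recipe*.
Since the clause is an adjunct (not a complement), the Adjunct Condition blocks QR across its edge.
So the wide-scope reading for *each recipe* is blocked.

No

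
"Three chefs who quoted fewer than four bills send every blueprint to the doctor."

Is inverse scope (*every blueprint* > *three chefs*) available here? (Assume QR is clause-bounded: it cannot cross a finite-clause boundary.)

*every blueprint* sits in the matrix clause, not in the relative clause on *three chefs*.
Ordinary QR to a clause-peripheral position gives the wide-scope LF for the lower DP.

Yes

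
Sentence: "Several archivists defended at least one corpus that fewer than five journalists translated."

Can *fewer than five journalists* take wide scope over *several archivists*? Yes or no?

*fewer than five journalists* sits inside the relative clause *that fewer than five journalists translated* modifying *at least one corpus*.
The relative clause forms an island for QR, so the quantifier is confined to the head noun's restrictor.
The inverse ordering *fewer than five journalists* > *several archivists* is therefore underivable.

No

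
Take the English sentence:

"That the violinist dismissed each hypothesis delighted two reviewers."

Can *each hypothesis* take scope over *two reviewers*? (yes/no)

No

*each hypothesis* sits inside the sentential subject *that the violinist dismissed each hypothesis*.
The Sentential Subject Constraint rules out raising the quantifier out of the that-clause subject.
The ordering *each hypothesis* > *two reviewers* is therefore underivable.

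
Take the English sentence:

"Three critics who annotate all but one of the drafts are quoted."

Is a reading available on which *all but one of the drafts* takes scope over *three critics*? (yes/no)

*all but one of the drafts* sits inside the relative clause *who annotate all but one of the drafts*.
A relative clause is a scope island — quantifier raising cannot cross its boundary.
So the wide-scope reading for *all but one of the drafts* is blocked.

No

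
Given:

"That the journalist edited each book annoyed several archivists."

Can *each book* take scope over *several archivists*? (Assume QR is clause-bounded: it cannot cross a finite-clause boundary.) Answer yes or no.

The DP *each book* is contained in the sentential subject *that the journalist edited each book*.
Clausal subjects are scope islands; QR from inside the subject into the matrix is barred.
So the wide-scope reading for *each book* is blocked.

No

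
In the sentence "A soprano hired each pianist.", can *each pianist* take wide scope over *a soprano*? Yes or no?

Yes

*each pianist* and *a soprano* are in the same minimal clause.
Ordinary QR to a clause-peripheral position gives the wide-scope LF for the lower DP.
So *each pianist* > *a soprano* is among the available readings.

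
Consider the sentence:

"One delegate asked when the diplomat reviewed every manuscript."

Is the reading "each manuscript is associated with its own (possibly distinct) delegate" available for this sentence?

The described interpretation is the *every manuscript* > *one delegate* scoping.
Structurally, *every manuscript* is inside the embedded question *when the diplomat reviewed every manuscript*.
An indirect question is a wh-island; the filled [Spec,CP] blocks QR across the CP edge.
So the wide-scope reading for *every manuscript* is blocked.

No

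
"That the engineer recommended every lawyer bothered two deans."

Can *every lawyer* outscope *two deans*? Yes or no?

The target quantifier *every lawyer* is part of the sentential subject *that the engineer recommended every lawyer*.
The subject-island constraint blocks QR out of a clausal subject.
There is no licit LF on which *every lawyer* c-commands *two deans*.

No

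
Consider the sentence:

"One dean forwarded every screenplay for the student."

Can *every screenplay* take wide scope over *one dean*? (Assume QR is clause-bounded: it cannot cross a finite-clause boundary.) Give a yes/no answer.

Yes

*every screenplay* is the matrix object and *one dean* the matrix subject; the two are clausemates.
No island intervenes, so both surface and inverse scope are derivable.
The sentence is scopally ambiguous between *one dean* > *every screenplay* and *every screenplay* > *one dean*.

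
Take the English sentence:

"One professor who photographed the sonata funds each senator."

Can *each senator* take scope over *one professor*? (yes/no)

Yes

The RC *who photographed the sonata* is an island, but *each senator* is not inside it — it is the matrix object, a clausemate of *one professor*.
Ordinary QR to a clause-peripheral position gives the wide-scope LF for the lower DP.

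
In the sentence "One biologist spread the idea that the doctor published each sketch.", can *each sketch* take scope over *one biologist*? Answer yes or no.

The target quantifier *each sketch* is part of the complex NP *the idea that the doctor published each sketch*.
Since the clause is the complement of a nominal head, the CNPC blocks scope extraction.
Hence only narrow scope for *each sketch* (under *one biologist*) survives.
(Only the surface reading survives: one fixed biologist with respect to all the relevant sketches.)

No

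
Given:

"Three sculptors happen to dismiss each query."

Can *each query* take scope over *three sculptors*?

Infinitival complements of raising predicates do not block QR; *each query* and *three sculptors* are effectively clausemates.
QR within a single clause is free, so the lower quantifier may take scope over the higher one.
Both orderings are possible: *three sculptors* > *each query* and *each query* > *three sculptors*.

Yes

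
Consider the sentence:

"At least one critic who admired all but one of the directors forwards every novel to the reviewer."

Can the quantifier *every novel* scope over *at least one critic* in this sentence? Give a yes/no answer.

The relative clause *who admired all but one of the directors* modifies *at least one critic*, but *every novel* is not inside that relative clause — it is an argument of the matrix verb.
QR within a single clause is free, so the lower quantifier may take scope over the higher one.
The sentence is scopally ambiguous between *at least one critic* > *every novel* and *every novel* > *at least one critic*.

Yes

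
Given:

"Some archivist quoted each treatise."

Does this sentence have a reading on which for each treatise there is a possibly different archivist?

Yes

The described interpretation is the *each treatise* > *some archivist* scoping.
Both DPs are arguments of the same predicate; there is no clause or island boundary between them.
QR within a single clause is free, so the lower quantifier may take scope over the higher one.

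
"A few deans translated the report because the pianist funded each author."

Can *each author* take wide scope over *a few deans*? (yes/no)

*each author* sits inside the adjunct clause *because the pianist funded each author*.
The adjunct-island constraint bars QR out of an adverbial clause.
So the wide-scope reading for *each author* is blocked.

No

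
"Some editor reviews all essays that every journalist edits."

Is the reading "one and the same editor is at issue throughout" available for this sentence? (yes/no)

Yes

The paraphrase describes the scope ordering *some editor* > *every journalist*.
That is the surface-scope ordering, which is always one of the available readings — island constraints only ever restrict inverse scope.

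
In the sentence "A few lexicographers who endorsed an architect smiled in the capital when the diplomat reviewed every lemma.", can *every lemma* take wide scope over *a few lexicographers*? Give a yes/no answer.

No

*every lemma* is embedded in the adjunct clause *when the diplomat reviewed every lemma*.
Since the clause is an adjunct (not a complement), the Adjunct Condition blocks QR across its edge.
Hence only narrow scope for *every lemma* (under *a few lexicographers*) survives.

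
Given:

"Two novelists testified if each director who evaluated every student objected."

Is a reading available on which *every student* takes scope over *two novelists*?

The DP *every student* is contained in the relative clause *who evaluated every student*, which is itself inside the adjunct *if each director who evaluated every student objected*.
Nested islands: the RC island is itself inside an adjunct island, so wide scope is doubly excluded.
So *every student* cannot raise to a position above *two novelists*.

No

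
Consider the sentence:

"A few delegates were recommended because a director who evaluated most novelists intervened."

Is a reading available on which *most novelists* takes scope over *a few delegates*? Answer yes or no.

The DP *most novelists* is contained in the relative clause *who evaluated most novelists*, which is itself inside the adjunct *because a director who evaluated most novelists intervened*.
The quantifier would have to escape first the RC and then the adjunct — two independent island violations.
Hence only narrow scope for *most novelists* (under *a few delegates*) survives.

No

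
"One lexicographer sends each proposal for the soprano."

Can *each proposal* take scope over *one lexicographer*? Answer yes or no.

*each proposal* and *one lexicographer* are in the same minimal clause.
Clause-internal QR can adjoin the lower DP above the subject, yielding the inverse reading.

Yes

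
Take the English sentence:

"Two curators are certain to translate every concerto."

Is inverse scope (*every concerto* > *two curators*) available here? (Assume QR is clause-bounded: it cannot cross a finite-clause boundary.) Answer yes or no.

Infinitival complements of raising predicates do not block QR; *every concerto* and *two curators* are effectively clausemates.
Since no island is crossed, the inverse ordering is licensed alongside surface scope.
Both orderings are possible: *two curators* > *every concerto* and *every concerto* > *two curators*.

Yes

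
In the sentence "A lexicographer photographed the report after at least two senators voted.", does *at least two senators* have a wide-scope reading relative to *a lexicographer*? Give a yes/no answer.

*at least two senators* is embedded in the adjunct clause *after at least two senators voted*.
Adjunct clauses are scope islands: a quantifier inside an adjunct cannot raise into the matrix clause.
There is no licit LF on which *at least two senators* c-commands *a lexicographer*.
(Only the surface reading survives: one fixed lexicographer with respect to all the relevant senators.)

No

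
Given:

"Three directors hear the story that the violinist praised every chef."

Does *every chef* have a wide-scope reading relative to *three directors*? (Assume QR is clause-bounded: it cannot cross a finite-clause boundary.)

No

The DP *every chef* is contained in the complex NP *the story that the violinist praised every chef*.
The complex NP is opaque for QR — the quantifier is frozen inside the noun's complement.
The inverse ordering *every chef* > *three directors* is therefore underivable.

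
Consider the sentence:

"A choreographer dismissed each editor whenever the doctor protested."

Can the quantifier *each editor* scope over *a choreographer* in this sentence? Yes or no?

*each editor* is a matrix argument; the adjunct is an island but the target quantifier is outside it.
Since no island is crossed, the inverse ordering is licensed alongside surface scope.
The sentence is scopally ambiguous between *a choreographer* > *each editor* and *each editor* > *a choreographer*.

Yes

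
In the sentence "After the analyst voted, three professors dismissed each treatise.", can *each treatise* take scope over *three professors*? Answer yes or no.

Although there is an adjunct clause, *each treatise* is in the main clause, not inside the adjunct.
Ordinary QR to a clause-peripheral position gives the wide-scope LF for the lower DP.
So *each treatise* > *three professors* is among the available readings.

Yes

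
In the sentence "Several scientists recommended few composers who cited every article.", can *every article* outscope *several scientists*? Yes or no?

No

*every article* sits inside the relative clause *who cited every article* modifying *few composers*.
QR out of a relative clause is ruled out by the relative-clause island constraint.
Hence only narrow scope for *every article* (under *several scientists*) survives.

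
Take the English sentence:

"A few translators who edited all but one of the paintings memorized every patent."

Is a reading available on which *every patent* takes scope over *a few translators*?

*every patent* sits in the matrix clause, not in the relative clause on *a few translators*.
Nothing blocks QR of the lower DP to a position above the higher one, so inverse scope is available.

Yes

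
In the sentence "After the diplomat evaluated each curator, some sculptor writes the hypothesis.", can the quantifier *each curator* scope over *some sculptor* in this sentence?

No

Structurally, *each curator* is inside the adjunct clause *after the diplomat evaluated each curator*.
Adjunct clauses are scope islands: a quantifier inside an adjunct cannot raise into the matrix clause.
The ordering *each curator* > *some sculptor* is therefore underivable.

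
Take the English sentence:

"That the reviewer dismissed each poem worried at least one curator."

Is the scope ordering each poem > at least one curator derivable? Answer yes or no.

No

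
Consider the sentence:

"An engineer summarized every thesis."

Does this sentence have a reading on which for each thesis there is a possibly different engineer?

Yes

The described interpretation is the *every thesis* > *an engineer* scoping.
*every thesis* and *an engineer* are in the same minimal clause.
No island intervenes, so both surface and inverse scope are derivable.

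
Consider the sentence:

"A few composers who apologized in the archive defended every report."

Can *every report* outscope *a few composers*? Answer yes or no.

Yes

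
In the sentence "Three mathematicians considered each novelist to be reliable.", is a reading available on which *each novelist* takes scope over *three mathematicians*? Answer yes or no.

Yes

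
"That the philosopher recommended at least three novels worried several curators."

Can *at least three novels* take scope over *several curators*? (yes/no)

No

*at least three novels* is embedded in the sentential subject *that the philosopher recommended at least three novels*.
The subject-island constraint blocks QR out of a clausal subject.
So *at least three novels* cannot raise to a position above *several curators*.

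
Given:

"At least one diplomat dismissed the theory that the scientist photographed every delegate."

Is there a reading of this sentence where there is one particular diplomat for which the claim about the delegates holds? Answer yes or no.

Yes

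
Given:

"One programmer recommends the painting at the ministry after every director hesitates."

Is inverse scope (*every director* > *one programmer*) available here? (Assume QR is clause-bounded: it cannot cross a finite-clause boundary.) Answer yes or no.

No

*every director* is embedded in the adjunct clause *after every director hesitates*.
The adjunct-island constraint bars QR out of an adverbial clause.
So *every director* cannot raise high enough to outscope *one programmer*; only the surface ordering *one programmer* > *every director* is available.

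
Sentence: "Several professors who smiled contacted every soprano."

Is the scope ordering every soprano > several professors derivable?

The relative clause *who smiled* modifies *several professors*, but *every soprano* is not inside that relative clause — it is an argument of the matrix verb.
Nothing blocks QR of the lower DP to a position above the higher one, so inverse scope is available.

Yes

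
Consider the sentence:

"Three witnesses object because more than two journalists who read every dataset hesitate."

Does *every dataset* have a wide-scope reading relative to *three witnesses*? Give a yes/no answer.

No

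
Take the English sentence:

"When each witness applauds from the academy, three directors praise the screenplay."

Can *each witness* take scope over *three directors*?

No

The target quantifier *each witness* is part of the adjunct clause *when each witness applauds from the academy*.
The adjunct-island constraint bars QR out of an adverbial clause.
The ordering *each witness* > *three directors* is therefore underivable.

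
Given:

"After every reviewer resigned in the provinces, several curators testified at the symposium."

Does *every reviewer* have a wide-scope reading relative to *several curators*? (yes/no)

No

Structurally, *every reviewer* is inside the adjunct clause *after every reviewer resigned in the provinces*.
The adjunct-island constraint bars QR out of an adverbial clause.
So *every reviewer* cannot raise to a position above *several curators*.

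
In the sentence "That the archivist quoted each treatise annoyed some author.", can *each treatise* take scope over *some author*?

No

*each treatise* is embedded in the sentential subject *that the archivist quoted each treatise*.
Clausal subjects are scope islands; QR from inside the subject into the matrix is barred.
There is no licit LF on which *each treatise* c-commands *some author*.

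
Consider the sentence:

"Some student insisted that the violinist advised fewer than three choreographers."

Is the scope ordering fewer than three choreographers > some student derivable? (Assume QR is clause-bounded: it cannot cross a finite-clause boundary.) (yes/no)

No

*fewer than three choreographers* sits inside the finite complement clause *that the violinist advised fewer than three choreographers*.
Given the clause-boundedness assumption, QR cannot cross the finite CP into the matrix.
*fewer than three choreographers* is confined to the island and cannot take scope over *some student*.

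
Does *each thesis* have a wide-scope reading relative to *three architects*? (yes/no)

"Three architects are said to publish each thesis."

Yes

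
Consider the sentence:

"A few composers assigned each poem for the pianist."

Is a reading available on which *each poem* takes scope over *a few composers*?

Yes

*a few composers* and *each poem* are co-arguments of the matrix verb, with nothing but a clause-internal boundary between them.
With no island boundary between them, the object can take inverse scope over the subject via ordinary QR within the clause.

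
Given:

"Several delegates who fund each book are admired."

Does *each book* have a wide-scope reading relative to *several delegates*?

No

The DP *each book* is contained in the relative clause *who fund each book*.
The relative clause forms an island for QR, so the quantifier is confined to the head noun's restrictor.
So *each book* cannot raise high enough to outscope *several delegates*; only the surface ordering *several delegates* > *each book* is available.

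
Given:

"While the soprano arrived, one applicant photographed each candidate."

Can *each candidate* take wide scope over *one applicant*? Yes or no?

Yes

*each candidate* is a matrix argument; the adjunct is an island but the target quantifier is outside it.
With no island boundary between them, the object can take inverse scope over the subject via ordinary QR within the clause.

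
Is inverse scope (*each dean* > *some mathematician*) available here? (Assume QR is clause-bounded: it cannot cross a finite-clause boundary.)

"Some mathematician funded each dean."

Yes

*each dean* and *some mathematician* are in the same minimal clause.
Nothing blocks QR of the lower DP to a position above the higher one, so inverse scope is available.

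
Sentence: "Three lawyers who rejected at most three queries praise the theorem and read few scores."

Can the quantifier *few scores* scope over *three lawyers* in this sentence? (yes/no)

No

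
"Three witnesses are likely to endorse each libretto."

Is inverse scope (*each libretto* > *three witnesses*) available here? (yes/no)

*each libretto* is inside a raising infinitive, which is transparent to QR (no CP barrier), so it behaves as a matrix argument.
Clause-internal QR can adjoin the lower DP above the subject, yielding the inverse reading.
So *each libretto* > *three witnesses* is among the available readings.

Yes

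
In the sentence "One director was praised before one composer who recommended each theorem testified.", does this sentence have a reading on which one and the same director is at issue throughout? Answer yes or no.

The described interpretation is the *one director* > *each theorem* scoping.
That is the surface-scope ordering, which is always one of the available readings — island constraints only ever restrict inverse scope.

Yes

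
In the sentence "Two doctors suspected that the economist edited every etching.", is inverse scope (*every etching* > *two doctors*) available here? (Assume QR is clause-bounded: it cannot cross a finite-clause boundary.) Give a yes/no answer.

No

*every etching* occurs within the finite complement clause *that the economist edited every etching*.
QR is clause-bounded, so the finite complement is a scope island for the embedded quantifier.
So the wide-scope reading for *every etching* is blocked.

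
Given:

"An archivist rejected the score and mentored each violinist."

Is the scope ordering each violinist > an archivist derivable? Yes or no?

No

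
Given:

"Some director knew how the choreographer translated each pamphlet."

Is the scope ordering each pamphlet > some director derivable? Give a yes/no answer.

Structurally, *each pamphlet* is inside the embedded question *how the choreographer translated each pamphlet*.
An indirect question is a wh-island; the filled [Spec,CP] blocks QR across the CP edge.
The inverse ordering *each pamphlet* > *some director* is therefore underivable.

No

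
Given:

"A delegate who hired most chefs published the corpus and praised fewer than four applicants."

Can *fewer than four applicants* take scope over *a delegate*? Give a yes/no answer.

No

Structurally, *fewer than four applicants* is inside one conjunct of the coordinate structure (*praised fewer than four applicants*).
The Coordinate Structure Constraint blocks movement (including QR) out of a single conjunct.
The inverse ordering *fewer than four applicants* > *a delegate* is therefore underivable.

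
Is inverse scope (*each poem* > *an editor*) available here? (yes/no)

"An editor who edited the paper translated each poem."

*each poem* sits in the matrix clause, not in the relative clause on *an editor*.
With no island boundary between them, the object can take inverse scope over the subject via ordinary QR within the clause.

Yes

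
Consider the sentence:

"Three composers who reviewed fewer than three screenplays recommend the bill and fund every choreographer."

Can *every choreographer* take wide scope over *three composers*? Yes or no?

No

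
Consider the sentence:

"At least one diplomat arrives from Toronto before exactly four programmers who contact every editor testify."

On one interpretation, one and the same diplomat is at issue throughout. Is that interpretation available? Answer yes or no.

The described interpretation is the *at least one diplomat* > *every editor* scoping.
Surface scope (*at least one diplomat* > *every editor*) is always derivable; islands only block QR, not in-situ interpretation.

Yes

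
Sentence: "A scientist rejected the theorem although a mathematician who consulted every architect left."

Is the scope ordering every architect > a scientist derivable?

Structurally, *every architect* is inside the relative clause *who consulted every architect*, which is itself inside the adjunct *although a mathematician who consulted every architect left*.
Both the relative clause and the enclosing adjunct are scope islands; QR cannot cross either.
So the wide-scope reading for *every architect* is blocked.
(Only the surface reading survives: one fixed scientist with respect to all the relevant architects.)

No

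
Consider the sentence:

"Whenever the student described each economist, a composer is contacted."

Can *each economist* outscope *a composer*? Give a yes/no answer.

*each economist* sits inside the adjunct clause *whenever the student described each economist*.
Since the clause is an adjunct (not a complement), the Adjunct Condition blocks QR across its edge.
The ordering *each economist* > *a composer* is therefore underivable.

No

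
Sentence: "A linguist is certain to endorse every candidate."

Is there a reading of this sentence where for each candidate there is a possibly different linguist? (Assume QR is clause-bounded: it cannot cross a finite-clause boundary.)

That reading corresponds to *every candidate* > *a linguist*.
*every candidate* is the object of the infinitival complement of a raising predicate; raising infinitives are transparent for QR, so the two DPs are in effect clausemates.
Ordinary QR to a clause-peripheral position gives the wide-scope LF for the lower DP.
So *every candidate* > *a linguist* is among the available readings.

Yes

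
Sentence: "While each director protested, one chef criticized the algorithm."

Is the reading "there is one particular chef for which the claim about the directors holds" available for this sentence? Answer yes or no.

Yes

This is the *one chef* > *each director* reading.
*one chef* is a matrix-clause argument and can take scope within the matrix clause over the constituent containing *each director*, so *one chef* > *each director* needs no island-crossing movement and is available.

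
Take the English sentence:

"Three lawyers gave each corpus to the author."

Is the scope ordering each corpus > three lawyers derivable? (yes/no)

Yes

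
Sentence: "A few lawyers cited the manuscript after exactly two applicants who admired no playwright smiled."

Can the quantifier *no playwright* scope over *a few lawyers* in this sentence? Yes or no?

No

The DP *no playwright* is contained in the relative clause *who admired no playwright*, which is itself inside the adjunct *after exactly two applicants who admired no playwright smiled*.
Two island boundaries intervene — the relative clause and the adjunct. Either alone would block QR.
So the wide-scope reading for *no playwright* is blocked.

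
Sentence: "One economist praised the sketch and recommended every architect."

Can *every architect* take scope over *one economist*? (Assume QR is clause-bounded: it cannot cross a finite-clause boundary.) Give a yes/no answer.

The target quantifier *every architect* is part of one conjunct of the coordinate structure (*recommended every architect*).
The Coordinate Structure Constraint blocks movement (including QR) out of a single conjunct.
There is no licit LF on which *every architect* c-commands *one economist*.
(Only the surface reading survives: one fixed economist with respect to all the relevant architects.)

No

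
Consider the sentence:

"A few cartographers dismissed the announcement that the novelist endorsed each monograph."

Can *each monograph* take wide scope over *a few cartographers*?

No

Structurally, *each monograph* is inside the complex NP *the announcement that the novelist endorsed each monograph*.
The Complex NP Constraint bars QR out of the complement clause of a noun.
So the wide-scope reading for *each monograph* is blocked.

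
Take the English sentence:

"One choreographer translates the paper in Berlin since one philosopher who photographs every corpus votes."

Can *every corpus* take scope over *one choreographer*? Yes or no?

No

*every corpus* sits inside the relative clause *who photographs every corpus*, which is itself inside the adjunct *since one philosopher who photographs every corpus votes*.
The quantifier would have to escape first the RC and then the adjunct — two independent island violations.
The inverse ordering *every corpus* > *one choreographer* is therefore underivable.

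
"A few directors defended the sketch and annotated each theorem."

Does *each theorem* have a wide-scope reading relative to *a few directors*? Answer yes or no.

The target quantifier *each theorem* is part of one conjunct of the coordinate structure (*annotated each theorem*).
Coordinate structures are islands for non-across-the-board movement, QR included.
The inverse ordering *each theorem* > *a few directors* is therefore underivable.

No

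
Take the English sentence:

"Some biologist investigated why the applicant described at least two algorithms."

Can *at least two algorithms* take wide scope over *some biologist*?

*at least two algorithms* is embedded in the embedded question *why the applicant described at least two algorithms*.
QR across an interrogative CP boundary is ruled out as a wh-island violation.
*at least two algorithms* > *some biologist* would require crossing that boundary, which is illicit.

No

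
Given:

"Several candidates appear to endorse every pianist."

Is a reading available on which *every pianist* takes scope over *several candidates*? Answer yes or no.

Yes

Infinitival complements of raising predicates do not block QR; *every pianist* and *several candidates* are effectively clausemates.
Since no island is crossed, the inverse ordering is licensed alongside surface scope.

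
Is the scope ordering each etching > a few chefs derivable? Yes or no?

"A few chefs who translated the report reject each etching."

The RC *who translated the report* is an island, but *each etching* is not inside it — it is the matrix object, a clausemate of *a few chefs*.
Ordinary QR to a clause-peripheral position gives the wide-scope LF for the lower DP.
So *each etching* > *a few chefs* is among the available readings.

Yes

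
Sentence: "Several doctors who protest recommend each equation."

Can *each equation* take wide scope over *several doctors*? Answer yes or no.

Yes

*each equation* sits in the matrix clause, not in the relative clause on *several doctors*.
QR within a single clause is free, so the lower quantifier may take scope over the higher one.
The sentence is scopally ambiguous between *several doctors* > *each equation* and *each equation* > *several doctors*.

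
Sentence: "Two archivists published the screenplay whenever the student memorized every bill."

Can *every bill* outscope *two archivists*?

No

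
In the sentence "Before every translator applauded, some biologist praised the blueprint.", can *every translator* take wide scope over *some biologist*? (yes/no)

No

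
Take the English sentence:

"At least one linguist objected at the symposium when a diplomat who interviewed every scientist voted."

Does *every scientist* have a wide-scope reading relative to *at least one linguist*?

No

The DP *every scientist* is contained in the relative clause *who interviewed every scientist*, which is itself inside the adjunct *when a diplomat who interviewed every scientist voted*.
Two island boundaries intervene — the relative clause and the adjunct. Either alone would block QR.
*every scientist* is confined to the island and cannot take scope over *at least one linguist*.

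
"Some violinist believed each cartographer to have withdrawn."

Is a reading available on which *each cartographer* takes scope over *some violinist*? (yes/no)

This is an ECM construction: *each cartographer* is the infinitival subject, Case-marked by the matrix verb, and the infinitive is transparent for QR.
Clause-internal QR can adjoin the lower DP above the subject, yielding the inverse reading.

Yes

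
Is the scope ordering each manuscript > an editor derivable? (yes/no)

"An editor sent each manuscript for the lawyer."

Yes

*each manuscript* and *an editor* are in the same minimal clause.
Since no island is crossed, the inverse ordering is licensed alongside surface scope.
The sentence is scopally ambiguous between *an editor* > *each manuscript* and *each manuscript* > *an editor*.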